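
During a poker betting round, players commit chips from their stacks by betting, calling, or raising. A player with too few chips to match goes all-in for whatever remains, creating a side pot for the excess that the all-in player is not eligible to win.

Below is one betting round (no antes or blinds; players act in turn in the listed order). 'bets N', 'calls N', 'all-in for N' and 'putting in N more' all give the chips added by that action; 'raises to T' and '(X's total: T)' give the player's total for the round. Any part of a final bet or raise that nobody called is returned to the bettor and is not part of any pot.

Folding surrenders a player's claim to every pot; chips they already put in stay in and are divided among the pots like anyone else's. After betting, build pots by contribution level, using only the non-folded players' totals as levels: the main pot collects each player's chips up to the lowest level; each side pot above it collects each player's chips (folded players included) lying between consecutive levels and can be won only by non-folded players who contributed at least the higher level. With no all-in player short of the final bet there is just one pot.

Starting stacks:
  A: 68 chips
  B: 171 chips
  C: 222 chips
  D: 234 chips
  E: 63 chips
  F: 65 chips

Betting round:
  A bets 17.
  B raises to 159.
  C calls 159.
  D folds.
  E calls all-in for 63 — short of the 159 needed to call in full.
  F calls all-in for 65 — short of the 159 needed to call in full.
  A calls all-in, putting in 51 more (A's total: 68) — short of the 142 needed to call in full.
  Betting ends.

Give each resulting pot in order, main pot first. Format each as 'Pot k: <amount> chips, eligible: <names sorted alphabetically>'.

Contributions: A=68, B=159, C=159, E=63, F=65
Folded: D
Pot levels (distinct totals of non-folded players): 63, 65, 68, 159
Layer 1-63: 63 each from A, B, C, E, F = 63*5 = 315 chips; eligible A, B, C, E, F
Layer 64-65: 2 each from A, B, C, F = 2*4 = 8 chips; eligible A, B, C, F
Layer 66-68: 3 each from A, B, C = 3*3 = 9 chips; eligible A, B, C
Layer 69-159: 91 each from B, C = 91*2 = 182 chips; eligible B, C

Pot 1: 315 chips, eligible: A, B, C, E, F
Pot 2: 8 chips, eligible: A, B, C, F
Pot 3: 9 chips, eligible: A, B, C
Pot 4: 182 chips, eligible: B, C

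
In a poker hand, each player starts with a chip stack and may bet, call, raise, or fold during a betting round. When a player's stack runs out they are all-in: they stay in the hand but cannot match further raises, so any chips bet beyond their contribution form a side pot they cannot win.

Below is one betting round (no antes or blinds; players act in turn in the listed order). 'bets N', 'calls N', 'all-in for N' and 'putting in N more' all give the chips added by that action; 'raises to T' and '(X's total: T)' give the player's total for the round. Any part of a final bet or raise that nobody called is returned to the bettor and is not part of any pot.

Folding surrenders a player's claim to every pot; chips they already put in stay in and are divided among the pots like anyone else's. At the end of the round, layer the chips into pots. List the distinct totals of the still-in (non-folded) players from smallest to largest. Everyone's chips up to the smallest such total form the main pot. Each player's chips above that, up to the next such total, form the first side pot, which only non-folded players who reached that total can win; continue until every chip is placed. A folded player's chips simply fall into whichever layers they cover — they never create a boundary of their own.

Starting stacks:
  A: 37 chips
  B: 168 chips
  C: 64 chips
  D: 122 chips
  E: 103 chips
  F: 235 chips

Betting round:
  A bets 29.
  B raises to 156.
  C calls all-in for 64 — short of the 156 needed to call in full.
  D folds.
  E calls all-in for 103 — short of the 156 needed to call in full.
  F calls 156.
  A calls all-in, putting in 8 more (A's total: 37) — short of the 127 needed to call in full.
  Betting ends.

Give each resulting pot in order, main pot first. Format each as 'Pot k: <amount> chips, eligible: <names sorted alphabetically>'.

Contributions: A=37, B=156, C=64, E=103, F=156
Folded: D
Pot levels (distinct totals of non-folded players): 37, 64, 103, 156
Layer 1-37: 37 each from A, B, C, E, F = 37*5 = 185 chips; eligible A, B, C, E, F
Layer 38-64: 27 each from B, C, E, F = 27*4 = 108 chips; eligible B, C, E, F
Layer 65-103: 39 each from B, E, F = 39*3 = 117 chips; eligible B, E, F
Layer 104-156: 53 each from B, F = 53*2 = 106 chips; eligible B, F

Pot 1: 185 chips, eligible: A, B, C, E, F
Pot 2: 108 chips, eligible: B, C, E, F
Pot 3: 117 chips, eligible: B, E, F
Pot 4: 106 chips, eligible: B, F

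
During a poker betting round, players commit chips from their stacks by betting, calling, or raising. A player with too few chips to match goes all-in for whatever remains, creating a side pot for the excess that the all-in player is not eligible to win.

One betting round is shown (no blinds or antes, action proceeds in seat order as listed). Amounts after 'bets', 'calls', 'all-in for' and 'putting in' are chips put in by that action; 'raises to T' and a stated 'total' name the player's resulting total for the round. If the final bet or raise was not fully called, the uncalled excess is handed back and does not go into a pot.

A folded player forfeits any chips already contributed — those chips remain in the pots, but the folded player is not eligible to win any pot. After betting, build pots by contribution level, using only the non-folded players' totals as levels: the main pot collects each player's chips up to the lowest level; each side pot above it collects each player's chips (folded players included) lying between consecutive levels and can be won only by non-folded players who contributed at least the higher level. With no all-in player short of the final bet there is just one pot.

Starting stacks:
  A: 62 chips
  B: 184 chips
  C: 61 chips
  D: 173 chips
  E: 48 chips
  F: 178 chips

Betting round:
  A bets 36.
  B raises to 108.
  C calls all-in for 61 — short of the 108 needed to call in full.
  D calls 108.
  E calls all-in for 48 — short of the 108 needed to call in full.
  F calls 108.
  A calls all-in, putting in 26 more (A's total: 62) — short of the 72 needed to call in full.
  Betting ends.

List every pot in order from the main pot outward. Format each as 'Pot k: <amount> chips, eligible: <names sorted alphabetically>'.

Pot 1: 288 chips, eligible: A, B, C, D, E, F
Pot 2: 65 chips, eligible: A, B, C, D, F
Pot 3: 4 chips, eligible: A, B, D, F
Pot 4: 138 chips, eligible: B, D, F

Derivation:
Contributions: A=62, B=108, C=61, D=108, E=48, F=108
Pot levels (distinct totals of non-folded players): 48, 61, 62, 108
Layer 1-48: 48 each from A, B, C, D, E, F = 48*6 = 288 chips; eligible A, B, C, D, E, F
Layer 49-61: 13 each from A, B, C, D, F = 13*5 = 65 chips; eligible A, B, C, D, F
Layer 62-62: 1 each from A, B, D, F = 1*4 = 4 chips; eligible A, B, D, F
Layer 63-108: 46 each from B, D, F = 46*3 = 138 chips; eligible B, D, F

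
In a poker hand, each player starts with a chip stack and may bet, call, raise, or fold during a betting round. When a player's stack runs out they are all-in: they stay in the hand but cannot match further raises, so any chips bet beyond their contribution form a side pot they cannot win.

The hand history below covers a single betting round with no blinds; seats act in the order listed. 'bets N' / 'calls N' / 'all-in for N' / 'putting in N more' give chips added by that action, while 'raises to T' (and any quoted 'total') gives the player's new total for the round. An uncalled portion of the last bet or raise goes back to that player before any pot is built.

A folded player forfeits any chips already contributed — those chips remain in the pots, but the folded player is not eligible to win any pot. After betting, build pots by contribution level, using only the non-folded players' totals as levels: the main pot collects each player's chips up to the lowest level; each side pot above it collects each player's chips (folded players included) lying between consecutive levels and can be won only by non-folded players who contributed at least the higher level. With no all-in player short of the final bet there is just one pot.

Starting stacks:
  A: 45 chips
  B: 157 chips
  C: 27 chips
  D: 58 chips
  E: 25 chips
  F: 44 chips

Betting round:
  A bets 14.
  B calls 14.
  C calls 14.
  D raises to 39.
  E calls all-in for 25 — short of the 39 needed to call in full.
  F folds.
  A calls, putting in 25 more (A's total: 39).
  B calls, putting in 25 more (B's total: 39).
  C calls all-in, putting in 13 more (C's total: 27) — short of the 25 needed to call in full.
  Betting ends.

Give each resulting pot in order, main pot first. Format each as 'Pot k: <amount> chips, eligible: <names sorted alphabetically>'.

Contributions: A=39, B=39, C=27, D=39, E=25
Folded: F
Pot levels (distinct totals of non-folded players): 25, 27, 39
Layer 1-25: 25 each from A, B, C, D, E = 25*5 = 125 chips; eligible A, B, C, D, E
Layer 26-27: 2 each from A, B, C, D = 2*4 = 8 chips; eligible A, B, C, D
Layer 28-39: 12 each from A, B, D = 12*3 = 36 chips; eligible A, B, D

Pot 1: 125 chips, eligible: A, B, C, D, E
Pot 2: 8 chips, eligible: A, B, C, D
Pot 3: 36 chips, eligible: A, B, D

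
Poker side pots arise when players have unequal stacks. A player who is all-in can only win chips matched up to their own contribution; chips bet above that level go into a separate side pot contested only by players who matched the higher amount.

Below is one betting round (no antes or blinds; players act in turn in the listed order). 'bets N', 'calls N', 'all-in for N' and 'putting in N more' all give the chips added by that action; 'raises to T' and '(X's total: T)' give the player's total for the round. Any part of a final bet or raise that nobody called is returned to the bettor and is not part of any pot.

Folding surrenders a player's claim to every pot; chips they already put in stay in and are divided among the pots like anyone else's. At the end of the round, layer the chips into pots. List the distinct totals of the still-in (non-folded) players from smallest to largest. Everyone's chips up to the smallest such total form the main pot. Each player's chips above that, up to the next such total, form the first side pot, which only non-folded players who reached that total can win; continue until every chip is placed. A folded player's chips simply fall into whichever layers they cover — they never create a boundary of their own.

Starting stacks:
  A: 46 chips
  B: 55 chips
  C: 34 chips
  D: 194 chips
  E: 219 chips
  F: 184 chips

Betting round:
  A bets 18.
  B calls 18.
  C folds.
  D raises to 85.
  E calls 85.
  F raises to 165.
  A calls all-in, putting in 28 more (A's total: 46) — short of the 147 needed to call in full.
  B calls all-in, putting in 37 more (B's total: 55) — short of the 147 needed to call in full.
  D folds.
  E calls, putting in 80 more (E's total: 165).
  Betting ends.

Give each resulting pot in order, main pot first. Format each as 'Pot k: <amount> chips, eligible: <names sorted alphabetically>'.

Contributions: A=46, B=55, D=85, E=165, F=165
Folded: C, D
Pot levels (distinct totals of non-folded players): 46, 55, 165
Layer 1-46: 46 each from A, B, D, E, F = 46*5 = 230 chips; eligible A, B, E, F
Layer 47-55: 9 each from B, D, E, F = 9*4 = 36 chips; eligible B, E, F
Layer 56-165: D 30 + E 110 + F 110 = 250 chips; eligible E, F

Pot 1: 230 chips, eligible: A, B, E, F
Pot 2: 36 chips, eligible: B, E, F
Pot 3: 250 chips, eligible: E, F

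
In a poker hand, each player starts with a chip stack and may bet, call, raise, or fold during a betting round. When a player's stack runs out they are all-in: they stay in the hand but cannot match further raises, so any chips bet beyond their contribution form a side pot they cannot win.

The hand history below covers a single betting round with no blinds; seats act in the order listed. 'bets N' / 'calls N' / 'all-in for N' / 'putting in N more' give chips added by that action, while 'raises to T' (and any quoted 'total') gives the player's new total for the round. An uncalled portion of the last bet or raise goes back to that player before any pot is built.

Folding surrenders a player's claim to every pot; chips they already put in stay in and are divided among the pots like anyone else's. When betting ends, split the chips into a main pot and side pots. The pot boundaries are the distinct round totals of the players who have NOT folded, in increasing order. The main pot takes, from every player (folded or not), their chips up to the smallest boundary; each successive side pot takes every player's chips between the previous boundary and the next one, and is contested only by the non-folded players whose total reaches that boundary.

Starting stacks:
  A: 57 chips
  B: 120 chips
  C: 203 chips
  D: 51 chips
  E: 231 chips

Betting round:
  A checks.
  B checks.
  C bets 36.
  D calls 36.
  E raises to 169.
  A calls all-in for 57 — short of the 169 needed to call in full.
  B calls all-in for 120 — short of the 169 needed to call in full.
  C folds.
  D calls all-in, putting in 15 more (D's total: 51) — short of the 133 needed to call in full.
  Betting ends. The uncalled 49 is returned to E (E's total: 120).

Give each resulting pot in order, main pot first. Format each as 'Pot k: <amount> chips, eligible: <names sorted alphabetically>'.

Contributions (after 49 returned to E): A=57, B=120, C=36, D=51, E=120
Folded: C
Pot levels (distinct totals of non-folded players): 51, 57, 120
Layer 1-51: A 51 + B 51 + C 36 + D 51 + E 51 = 240 chips; eligible A, B, D, E
Layer 52-57: 6 each from A, B, E = 6*3 = 18 chips; eligible A, B, E
Layer 58-120: 63 each from B, E = 63*2 = 126 chips; eligible B, E

Pot 1: 240 chips, eligible: A, B, D, E
Pot 2: 18 chips, eligible: A, B, E
Pot 3: 126 chips, eligible: B, E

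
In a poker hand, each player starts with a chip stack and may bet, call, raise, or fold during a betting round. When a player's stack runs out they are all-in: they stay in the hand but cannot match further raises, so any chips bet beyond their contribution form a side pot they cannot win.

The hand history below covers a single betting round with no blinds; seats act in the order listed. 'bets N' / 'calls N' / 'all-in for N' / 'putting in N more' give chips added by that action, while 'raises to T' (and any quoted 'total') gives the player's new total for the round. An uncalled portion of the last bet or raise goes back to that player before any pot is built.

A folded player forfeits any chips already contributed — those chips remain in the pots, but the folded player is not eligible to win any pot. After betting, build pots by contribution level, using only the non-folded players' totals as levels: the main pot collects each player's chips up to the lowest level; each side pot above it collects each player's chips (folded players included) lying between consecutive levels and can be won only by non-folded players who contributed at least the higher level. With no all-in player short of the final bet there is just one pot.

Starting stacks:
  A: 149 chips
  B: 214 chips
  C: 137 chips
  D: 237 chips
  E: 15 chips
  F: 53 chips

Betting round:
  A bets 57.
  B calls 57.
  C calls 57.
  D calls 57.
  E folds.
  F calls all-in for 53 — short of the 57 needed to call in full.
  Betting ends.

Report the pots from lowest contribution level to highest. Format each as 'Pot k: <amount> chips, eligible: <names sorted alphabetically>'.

Pot 1: 265 chips, eligible: A, B, C, D, F
Pot 2: 16 chips, eligible: A, B, C, D

Derivation:
Contributions: A=57, B=57, C=57, D=57, F=53
Folded: E
Pot levels (distinct totals of non-folded players): 53, 57
Layer 1-53: 53 each from A, B, C, D, F = 53*5 = 265 chips; eligible A, B, C, D, F
Layer 54-57: 4 each from A, B, C, D = 4*4 = 16 chips; eligible A, B, C, D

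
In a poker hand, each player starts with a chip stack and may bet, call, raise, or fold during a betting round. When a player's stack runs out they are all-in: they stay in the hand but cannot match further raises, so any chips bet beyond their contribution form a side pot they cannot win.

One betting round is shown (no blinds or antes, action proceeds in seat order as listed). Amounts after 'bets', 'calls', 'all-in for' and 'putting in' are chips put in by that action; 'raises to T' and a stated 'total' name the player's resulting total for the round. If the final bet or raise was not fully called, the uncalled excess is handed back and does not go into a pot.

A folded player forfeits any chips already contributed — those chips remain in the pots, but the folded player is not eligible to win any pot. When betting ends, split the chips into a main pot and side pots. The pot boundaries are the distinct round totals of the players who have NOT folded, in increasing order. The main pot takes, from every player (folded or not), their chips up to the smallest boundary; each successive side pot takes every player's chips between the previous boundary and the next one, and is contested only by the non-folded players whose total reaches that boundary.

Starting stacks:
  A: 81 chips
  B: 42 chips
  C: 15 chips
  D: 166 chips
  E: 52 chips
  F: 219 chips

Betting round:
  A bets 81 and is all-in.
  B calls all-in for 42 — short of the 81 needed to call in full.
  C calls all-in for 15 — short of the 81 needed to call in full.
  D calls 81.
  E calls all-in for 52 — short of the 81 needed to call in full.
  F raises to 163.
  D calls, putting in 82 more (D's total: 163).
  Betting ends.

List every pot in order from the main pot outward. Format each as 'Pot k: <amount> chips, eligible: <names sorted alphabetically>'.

Pot 1: 90 chips, eligible: A, B, C, D, E, F
Pot 2: 135 chips, eligible: A, B, D, E, F
Pot 3: 40 chips, eligible: A, D, E, F
Pot 4: 87 chips, eligible: A, D, F
Pot 5: 164 chips, eligible: D, F

Derivation:
Contributions: A=81, B=42, C=15, D=163, E=52, F=163
Pot levels (distinct totals of non-folded players): 15, 42, 52, 81, 163
Layer 1-15: 15 each from A, B, C, D, E, F = 15*6 = 90 chips; eligible A, B, C, D, E, F
Layer 16-42: 27 each from A, B, D, E, F = 27*5 = 135 chips; eligible A, B, D, E, F
Layer 43-52: 10 each from A, D, E, F = 10*4 = 40 chips; eligible A, D, E, F
Layer 53-81: 29 each from A, D, F = 29*3 = 87 chips; eligible A, D, F
Layer 82-163: 82 each from D, F = 82*2 = 164 chips; eligible D, F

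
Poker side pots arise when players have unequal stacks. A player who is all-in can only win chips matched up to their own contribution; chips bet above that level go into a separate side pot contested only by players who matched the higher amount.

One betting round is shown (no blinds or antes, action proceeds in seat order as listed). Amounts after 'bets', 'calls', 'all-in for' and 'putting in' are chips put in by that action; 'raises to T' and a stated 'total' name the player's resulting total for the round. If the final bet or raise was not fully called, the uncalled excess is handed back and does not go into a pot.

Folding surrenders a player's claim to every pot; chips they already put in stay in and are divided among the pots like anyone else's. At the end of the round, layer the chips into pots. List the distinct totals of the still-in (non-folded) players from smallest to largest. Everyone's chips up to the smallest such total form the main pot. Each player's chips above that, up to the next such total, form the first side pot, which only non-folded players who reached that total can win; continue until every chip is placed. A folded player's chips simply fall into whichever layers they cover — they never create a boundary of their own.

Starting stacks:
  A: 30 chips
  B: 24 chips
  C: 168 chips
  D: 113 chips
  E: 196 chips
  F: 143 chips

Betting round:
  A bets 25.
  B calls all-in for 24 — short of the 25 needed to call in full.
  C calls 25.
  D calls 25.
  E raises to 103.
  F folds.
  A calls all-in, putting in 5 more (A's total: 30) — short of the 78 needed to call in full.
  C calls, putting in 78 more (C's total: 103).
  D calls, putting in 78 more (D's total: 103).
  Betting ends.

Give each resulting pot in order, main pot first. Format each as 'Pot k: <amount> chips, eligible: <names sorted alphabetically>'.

Contributions: A=30, B=24, C=103, D=103, E=103
Folded: F
Pot levels (distinct totals of non-folded players): 24, 30, 103
Layer 1-24: 24 each from A, B, C, D, E = 24*5 = 120 chips; eligible A, B, C, D, E
Layer 25-30: 6 each from A, C, D, E = 6*4 = 24 chips; eligible A, C, D, E
Layer 31-103: 73 each from C, D, E = 73*3 = 219 chips; eligible C, D, E

Pot 1: 120 chips, eligible: A, B, C, D, E
Pot 2: 24 chips, eligible: A, C, D, E
Pot 3: 219 chips, eligible: C, D, E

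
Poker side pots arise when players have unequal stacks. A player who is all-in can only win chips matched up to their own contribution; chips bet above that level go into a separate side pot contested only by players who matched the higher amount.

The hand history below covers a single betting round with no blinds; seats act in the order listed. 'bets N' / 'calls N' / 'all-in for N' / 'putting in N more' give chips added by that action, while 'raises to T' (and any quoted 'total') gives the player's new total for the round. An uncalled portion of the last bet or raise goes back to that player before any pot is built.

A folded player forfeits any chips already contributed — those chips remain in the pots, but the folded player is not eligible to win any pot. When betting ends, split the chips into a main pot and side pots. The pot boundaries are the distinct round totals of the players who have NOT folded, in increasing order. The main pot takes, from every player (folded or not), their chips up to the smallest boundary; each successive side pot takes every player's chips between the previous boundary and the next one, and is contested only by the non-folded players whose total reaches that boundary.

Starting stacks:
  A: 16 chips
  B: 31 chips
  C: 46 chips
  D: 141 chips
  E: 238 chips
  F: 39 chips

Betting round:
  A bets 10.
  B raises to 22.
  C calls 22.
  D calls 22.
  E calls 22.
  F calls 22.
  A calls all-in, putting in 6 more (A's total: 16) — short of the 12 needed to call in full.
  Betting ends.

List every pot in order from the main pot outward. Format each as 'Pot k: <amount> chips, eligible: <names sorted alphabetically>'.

Contributions: A=16, B=22, C=22, D=22, E=22, F=22
Pot levels (distinct totals of non-folded players): 16, 22
Layer 1-16: 16 each from A, B, C, D, E, F = 16*6 = 96 chips; eligible A, B, C, D, E, F
Layer 17-22: 6 each from B, C, D, E, F = 6*5 = 30 chips; eligible B, C, D, E, F

Pot 1: 96 chips, eligible: A, B, C, D, E, F
Pot 2: 30 chips, eligible: B, C, D, E, F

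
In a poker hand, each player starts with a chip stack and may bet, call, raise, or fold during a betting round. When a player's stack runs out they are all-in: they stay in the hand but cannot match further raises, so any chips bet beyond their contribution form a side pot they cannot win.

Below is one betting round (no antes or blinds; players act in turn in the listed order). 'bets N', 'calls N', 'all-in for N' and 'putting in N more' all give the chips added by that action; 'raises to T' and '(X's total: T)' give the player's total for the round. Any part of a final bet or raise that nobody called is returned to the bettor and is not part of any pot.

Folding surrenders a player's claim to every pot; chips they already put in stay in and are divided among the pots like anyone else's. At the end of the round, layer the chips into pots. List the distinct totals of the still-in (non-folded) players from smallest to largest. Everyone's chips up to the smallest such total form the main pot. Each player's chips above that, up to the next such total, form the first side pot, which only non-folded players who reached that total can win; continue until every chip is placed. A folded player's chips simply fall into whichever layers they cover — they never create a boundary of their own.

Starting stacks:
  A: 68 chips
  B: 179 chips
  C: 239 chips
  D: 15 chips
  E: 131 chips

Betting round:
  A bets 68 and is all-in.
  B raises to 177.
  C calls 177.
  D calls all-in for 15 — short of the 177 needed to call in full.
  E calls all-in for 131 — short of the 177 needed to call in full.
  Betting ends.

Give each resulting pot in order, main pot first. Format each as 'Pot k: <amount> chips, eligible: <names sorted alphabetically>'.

Pot 1: 75 chips, eligible: A, B, C, D, E
Pot 2: 212 chips, eligible: A, B, C, E
Pot 3: 189 chips, eligible: B, C, E
Pot 4: 92 chips, eligible: B, C

Derivation:
Contributions: A=68, B=177, C=177, D=15, E=131
Pot levels (distinct totals of non-folded players): 15, 68, 131, 177
Layer 1-15: 15 each from A, B, C, D, E = 15*5 = 75 chips; eligible A, B, C, D, E
Layer 16-68: 53 each from A, B, C, E = 53*4 = 212 chips; eligible A, B, C, E
Layer 69-131: 63 each from B, C, E = 63*3 = 189 chips; eligible B, C, E
Layer 132-177: 46 each from B, C = 46*2 = 92 chips; eligible B, C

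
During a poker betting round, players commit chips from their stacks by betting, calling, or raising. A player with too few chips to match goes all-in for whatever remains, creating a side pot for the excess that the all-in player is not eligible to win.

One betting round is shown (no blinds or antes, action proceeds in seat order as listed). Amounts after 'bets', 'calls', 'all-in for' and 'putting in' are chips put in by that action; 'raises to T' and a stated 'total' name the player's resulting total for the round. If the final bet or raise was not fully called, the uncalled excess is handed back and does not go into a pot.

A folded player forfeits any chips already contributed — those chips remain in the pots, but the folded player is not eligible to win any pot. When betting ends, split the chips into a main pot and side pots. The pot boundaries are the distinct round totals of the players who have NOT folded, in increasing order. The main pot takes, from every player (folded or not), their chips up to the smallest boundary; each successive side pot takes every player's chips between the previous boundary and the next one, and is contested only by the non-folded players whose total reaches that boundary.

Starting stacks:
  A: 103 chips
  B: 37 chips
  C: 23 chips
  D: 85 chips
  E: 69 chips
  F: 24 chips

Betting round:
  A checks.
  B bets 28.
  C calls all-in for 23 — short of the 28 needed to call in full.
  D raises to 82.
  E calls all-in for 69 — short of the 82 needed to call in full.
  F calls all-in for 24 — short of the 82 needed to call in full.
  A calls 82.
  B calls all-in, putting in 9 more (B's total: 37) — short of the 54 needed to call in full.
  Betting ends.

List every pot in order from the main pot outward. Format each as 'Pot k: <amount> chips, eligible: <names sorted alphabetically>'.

Pot 1: 138 chips, eligible: A, B, C, D, E, F
Pot 2: 5 chips, eligible: A, B, D, E, F
Pot 3: 52 chips, eligible: A, B, D, E
Pot 4: 96 chips, eligible: A, D, E
Pot 5: 26 chips, eligible: A, D

Derivation:
Contributions: A=82, B=37, C=23, D=82, E=69, F=24
Pot levels (distinct totals of non-folded players): 23, 24, 37, 69, 82
Layer 1-23: 23 each from A, B, C, D, E, F = 23*6 = 138 chips; eligible A, B, C, D, E, F
Layer 24-24: 1 each from A, B, D, E, F = 1*5 = 5 chips; eligible A, B, D, E, F
Layer 25-37: 13 each from A, B, D, E = 13*4 = 52 chips; eligible A, B, D, E
Layer 38-69: 32 each from A, D, E = 32*3 = 96 chips; eligible A, D, E
Layer 70-82: 13 each from A, D = 13*2 = 26 chips; eligible A, D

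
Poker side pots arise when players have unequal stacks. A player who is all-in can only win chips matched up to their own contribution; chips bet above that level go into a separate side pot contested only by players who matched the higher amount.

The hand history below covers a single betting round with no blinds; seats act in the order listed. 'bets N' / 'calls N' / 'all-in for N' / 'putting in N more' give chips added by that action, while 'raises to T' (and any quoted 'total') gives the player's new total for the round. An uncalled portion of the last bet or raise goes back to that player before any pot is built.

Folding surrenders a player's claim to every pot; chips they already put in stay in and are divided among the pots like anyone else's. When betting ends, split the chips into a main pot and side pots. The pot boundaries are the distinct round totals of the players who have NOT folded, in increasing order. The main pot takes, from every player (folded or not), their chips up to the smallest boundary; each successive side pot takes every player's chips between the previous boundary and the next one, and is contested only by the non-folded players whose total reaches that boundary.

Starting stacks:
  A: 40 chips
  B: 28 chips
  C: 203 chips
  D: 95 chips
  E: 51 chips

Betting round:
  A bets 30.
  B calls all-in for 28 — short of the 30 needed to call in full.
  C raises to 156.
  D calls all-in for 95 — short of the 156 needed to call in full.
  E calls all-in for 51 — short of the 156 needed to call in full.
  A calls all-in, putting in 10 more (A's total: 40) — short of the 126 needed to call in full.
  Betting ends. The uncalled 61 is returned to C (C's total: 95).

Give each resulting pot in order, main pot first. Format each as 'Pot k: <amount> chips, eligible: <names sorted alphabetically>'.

Contributions (after 61 returned to C): A=40, B=28, C=95, D=95, E=51
Pot levels (distinct totals of non-folded players): 28, 40, 51, 95
Layer 1-28: 28 each from A, B, C, D, E = 28*5 = 140 chips; eligible A, B, C, D, E
Layer 29-40: 12 each from A, C, D, E = 12*4 = 48 chips; eligible A, C, D, E
Layer 41-51: 11 each from C, D, E = 11*3 = 33 chips; eligible C, D, E
Layer 52-95: 44 each from C, D = 44*2 = 88 chips; eligible C, D

Pot 1: 140 chips, eligible: A, B, C, D, E
Pot 2: 48 chips, eligible: A, C, D, E
Pot 3: 33 chips, eligible: C, D, E
Pot 4: 88 chips, eligible: C, D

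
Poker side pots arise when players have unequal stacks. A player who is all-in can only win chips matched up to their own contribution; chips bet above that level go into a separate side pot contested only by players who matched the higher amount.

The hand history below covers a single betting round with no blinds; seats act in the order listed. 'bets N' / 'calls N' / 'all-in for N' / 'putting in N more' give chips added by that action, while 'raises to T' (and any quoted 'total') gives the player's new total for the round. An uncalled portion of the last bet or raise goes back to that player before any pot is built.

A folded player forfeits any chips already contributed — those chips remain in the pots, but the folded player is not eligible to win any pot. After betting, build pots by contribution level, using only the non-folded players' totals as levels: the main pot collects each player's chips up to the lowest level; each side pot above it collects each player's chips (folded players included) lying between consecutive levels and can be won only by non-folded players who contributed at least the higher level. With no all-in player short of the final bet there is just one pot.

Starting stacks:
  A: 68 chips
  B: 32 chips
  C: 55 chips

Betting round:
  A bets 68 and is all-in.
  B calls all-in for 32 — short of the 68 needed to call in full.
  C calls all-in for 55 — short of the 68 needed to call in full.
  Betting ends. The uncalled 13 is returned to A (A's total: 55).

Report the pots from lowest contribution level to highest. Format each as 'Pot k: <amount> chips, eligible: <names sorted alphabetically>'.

Contributions (after 13 returned to A): A=55, B=32, C=55
Pot levels (distinct totals of non-folded players): 32, 55
Layer 1-32: 32 each from A, B, C = 32*3 = 96 chips; eligible A, B, C
Layer 33-55: 23 each from A, C = 23*2 = 46 chips; eligible A, C

Pot 1: 96 chips, eligible: A, B, C
Pot 2: 46 chips, eligible: A, C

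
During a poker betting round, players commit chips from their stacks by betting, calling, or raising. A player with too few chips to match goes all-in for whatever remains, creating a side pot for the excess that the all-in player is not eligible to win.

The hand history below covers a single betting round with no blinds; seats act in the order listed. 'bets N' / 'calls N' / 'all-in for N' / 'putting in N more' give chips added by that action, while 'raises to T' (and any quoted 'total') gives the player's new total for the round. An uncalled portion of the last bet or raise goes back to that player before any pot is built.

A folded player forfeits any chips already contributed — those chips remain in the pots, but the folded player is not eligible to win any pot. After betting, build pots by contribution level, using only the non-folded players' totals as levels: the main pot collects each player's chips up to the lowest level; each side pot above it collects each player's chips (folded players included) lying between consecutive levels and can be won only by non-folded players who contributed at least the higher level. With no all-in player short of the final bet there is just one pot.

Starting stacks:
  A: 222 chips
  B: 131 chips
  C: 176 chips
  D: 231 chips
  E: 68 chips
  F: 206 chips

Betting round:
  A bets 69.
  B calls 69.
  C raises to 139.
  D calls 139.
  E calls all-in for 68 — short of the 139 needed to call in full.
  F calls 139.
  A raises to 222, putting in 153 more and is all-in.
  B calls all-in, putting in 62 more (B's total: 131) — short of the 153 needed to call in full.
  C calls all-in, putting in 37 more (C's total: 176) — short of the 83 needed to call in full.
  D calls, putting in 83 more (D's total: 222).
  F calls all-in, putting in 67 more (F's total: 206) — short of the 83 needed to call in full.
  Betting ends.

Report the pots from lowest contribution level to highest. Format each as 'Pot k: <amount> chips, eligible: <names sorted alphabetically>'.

Contributions: A=222, B=131, C=176, D=222, E=68, F=206
Pot levels (distinct totals of non-folded players): 68, 131, 176, 206, 222
Layer 1-68: 68 each from A, B, C, D, E, F = 68*6 = 408 chips; eligible A, B, C, D, E, F
Layer 69-131: 63 each from A, B, C, D, F = 63*5 = 315 chips; eligible A, B, C, D, F
Layer 132-176: 45 each from A, C, D, F = 45*4 = 180 chips; eligible A, C, D, F
Layer 177-206: 30 each from A, D, F = 30*3 = 90 chips; eligible A, D, F
Layer 207-222: 16 each from A, D = 16*2 = 32 chips; eligible A, D

Pot 1: 408 chips, eligible: A, B, C, D, E, F
Pot 2: 315 chips, eligible: A, B, C, D, F
Pot 3: 180 chips, eligible: A, C, D, F
Pot 4: 90 chips, eligible: A, D, F
Pot 5: 32 chips, eligible: A, D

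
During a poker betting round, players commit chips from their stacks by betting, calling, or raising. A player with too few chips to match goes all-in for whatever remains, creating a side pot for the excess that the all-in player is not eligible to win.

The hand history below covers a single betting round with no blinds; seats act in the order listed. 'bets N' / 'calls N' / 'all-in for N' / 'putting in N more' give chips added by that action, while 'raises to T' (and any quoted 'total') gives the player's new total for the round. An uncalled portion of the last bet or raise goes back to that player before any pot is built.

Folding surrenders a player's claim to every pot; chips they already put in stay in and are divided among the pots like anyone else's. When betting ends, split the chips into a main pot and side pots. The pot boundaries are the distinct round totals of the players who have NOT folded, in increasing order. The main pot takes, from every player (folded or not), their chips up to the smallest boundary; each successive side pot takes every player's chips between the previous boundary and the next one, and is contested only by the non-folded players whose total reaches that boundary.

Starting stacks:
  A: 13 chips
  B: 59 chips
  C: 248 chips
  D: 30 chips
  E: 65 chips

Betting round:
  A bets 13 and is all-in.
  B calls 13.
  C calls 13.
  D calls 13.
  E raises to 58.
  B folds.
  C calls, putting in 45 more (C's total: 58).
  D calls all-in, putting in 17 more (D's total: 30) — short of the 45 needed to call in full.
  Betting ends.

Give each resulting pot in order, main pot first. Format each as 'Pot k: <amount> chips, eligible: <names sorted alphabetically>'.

Pot 1: 65 chips, eligible: A, C, D, E
Pot 2: 51 chips, eligible: C, D, E
Pot 3: 56 chips, eligible: C, E

Derivation:
Contributions: A=13, B=13, C=58, D=30, E=58
Folded: B
Pot levels (distinct totals of non-folded players): 13, 30, 58
Layer 1-13: 13 each from A, B, C, D, E = 13*5 = 65 chips; eligible A, C, D, E
Layer 14-30: 17 each from C, D, E = 17*3 = 51 chips; eligible C, D, E
Layer 31-58: 28 each from C, E = 28*2 = 56 chips; eligible C, E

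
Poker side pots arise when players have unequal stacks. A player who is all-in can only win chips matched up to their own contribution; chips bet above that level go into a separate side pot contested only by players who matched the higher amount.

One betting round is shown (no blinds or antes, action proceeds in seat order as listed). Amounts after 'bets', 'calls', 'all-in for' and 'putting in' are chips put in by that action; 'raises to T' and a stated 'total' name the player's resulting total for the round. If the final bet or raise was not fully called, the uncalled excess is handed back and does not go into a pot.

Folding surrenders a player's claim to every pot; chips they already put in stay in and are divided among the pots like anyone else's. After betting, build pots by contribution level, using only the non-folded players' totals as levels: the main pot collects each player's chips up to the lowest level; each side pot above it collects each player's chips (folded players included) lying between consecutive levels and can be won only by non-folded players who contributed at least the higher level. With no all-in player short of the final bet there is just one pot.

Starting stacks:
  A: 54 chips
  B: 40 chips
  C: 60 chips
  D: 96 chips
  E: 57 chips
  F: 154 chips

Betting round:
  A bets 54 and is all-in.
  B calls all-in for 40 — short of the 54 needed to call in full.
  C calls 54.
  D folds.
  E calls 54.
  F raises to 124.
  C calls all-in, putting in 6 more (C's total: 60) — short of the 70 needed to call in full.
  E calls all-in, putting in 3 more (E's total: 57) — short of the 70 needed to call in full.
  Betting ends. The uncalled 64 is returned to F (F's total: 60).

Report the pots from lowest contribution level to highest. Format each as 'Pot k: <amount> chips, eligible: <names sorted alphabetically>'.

Contributions (after 64 returned to F): A=54, B=40, C=60, E=57, F=60
Folded: D
Pot levels (distinct totals of non-folded players): 40, 54, 57, 60
Layer 1-40: 40 each from A, B, C, E, F = 40*5 = 200 chips; eligible A, B, C, E, F
Layer 41-54: 14 each from A, C, E, F = 14*4 = 56 chips; eligible A, C, E, F
Layer 55-57: 3 each from C, E, F = 3*3 = 9 chips; eligible C, E, F
Layer 58-60: 3 each from C, F = 3*2 = 6 chips; eligible C, F

Pot 1: 200 chips, eligible: A, B, C, E, F
Pot 2: 56 chips, eligible: A, C, E, F
Pot 3: 9 chips, eligible: C, E, F
Pot 4: 6 chips, eligible: C, F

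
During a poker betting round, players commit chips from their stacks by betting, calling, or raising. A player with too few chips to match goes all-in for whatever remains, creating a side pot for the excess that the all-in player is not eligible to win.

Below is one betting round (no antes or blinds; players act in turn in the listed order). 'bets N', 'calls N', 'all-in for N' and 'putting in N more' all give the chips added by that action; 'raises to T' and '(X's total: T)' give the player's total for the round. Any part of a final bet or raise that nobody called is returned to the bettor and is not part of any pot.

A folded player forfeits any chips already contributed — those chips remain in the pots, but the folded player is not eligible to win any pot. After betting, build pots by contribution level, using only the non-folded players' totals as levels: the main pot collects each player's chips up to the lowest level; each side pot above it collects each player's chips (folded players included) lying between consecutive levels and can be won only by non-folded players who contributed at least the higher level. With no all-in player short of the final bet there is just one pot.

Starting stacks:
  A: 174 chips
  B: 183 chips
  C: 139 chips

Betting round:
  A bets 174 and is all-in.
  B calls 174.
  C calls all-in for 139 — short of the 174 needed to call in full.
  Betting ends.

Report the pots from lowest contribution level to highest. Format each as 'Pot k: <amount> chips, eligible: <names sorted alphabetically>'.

Contributions: A=174, B=174, C=139
Pot levels (distinct totals of non-folded players): 139, 174
Layer 1-139: 139 each from A, B, C = 139*3 = 417 chips; eligible A, B, C
Layer 140-174: 35 each from A, B = 35*2 = 70 chips; eligible A, B

Pot 1: 417 chips, eligible: A, B, C
Pot 2: 70 chips, eligible: A, B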